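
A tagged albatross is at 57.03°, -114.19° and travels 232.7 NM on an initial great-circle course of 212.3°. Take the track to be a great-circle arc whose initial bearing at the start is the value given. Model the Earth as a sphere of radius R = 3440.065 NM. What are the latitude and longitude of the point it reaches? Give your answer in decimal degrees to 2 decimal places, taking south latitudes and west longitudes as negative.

The arc subtends δ = 232.7/3440.065 = 0.067644 rad at the centre.
With φ₁ = 57.03° = 0.995361 rad and θ = 212.3° = 3.705334 rad:
Destination latitude: φ₂ = arcsin( sin φ₁ cos δ + cos φ₁ sin δ cos θ ) = arcsin(0.805945) = 53.70°.
Then Δλ = atan2(-0.019656, 0.321561) = -0.061049 rad, from sin θ sin δ cos φ₁ over cos δ − sin φ₁ sin φ₂.
λ₂ = -114.19° + -3.50° = -117.69°.

latitude 53.70°, longitude -117.69°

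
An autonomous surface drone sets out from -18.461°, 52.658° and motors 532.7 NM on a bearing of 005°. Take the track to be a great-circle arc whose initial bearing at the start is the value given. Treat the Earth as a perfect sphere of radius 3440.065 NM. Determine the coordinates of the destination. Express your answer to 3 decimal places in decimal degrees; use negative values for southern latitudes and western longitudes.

δ = 532.7/3440.065 = 0.154852 rad (8.8724°).
Start latitude φ₁ = -0.322205 rad; initial bearing θ = 0.087266 rad.
Applying the spherical law of cosines for sides, sin φ₂ = sin φ₁ cos δ + cos φ₁ sin δ cos θ = -0.167130, so φ₂ = -9.621°.
Δλ = atan2( sin θ sin δ cos φ₁ , cos δ − sin φ₁ sin φ₂ ) = atan2(0.012751, 0.935111) = 0.013635 rad = 0.781°.
λ₂ = 52.658° + 0.781° = 53.439°.

latitude -9.621°, longitude 53.439°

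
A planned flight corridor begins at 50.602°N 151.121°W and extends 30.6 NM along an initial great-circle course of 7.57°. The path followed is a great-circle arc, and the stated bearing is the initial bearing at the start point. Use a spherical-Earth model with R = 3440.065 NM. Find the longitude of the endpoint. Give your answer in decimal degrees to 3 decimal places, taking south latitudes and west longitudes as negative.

Central angle δ = d/R = 0.008895 rad.
With φ₁ = 50.602° = 0.883172 rad and θ = 7.57° = 0.132121 rad:
Destination latitude: φ₂ = arcsin( sin φ₁ cos δ + cos φ₁ sin δ cos θ ) = arcsin(0.778322) = 51.107°.
Δλ = atan2( sin θ sin δ cos φ₁ , cos δ − sin φ₁ sin φ₂ ) = atan2(0.000744, 0.398508) = 0.001866 rad = 0.107°.
λ₂ = λ₁ + Δλ = -151.014°.

longitude -151.014°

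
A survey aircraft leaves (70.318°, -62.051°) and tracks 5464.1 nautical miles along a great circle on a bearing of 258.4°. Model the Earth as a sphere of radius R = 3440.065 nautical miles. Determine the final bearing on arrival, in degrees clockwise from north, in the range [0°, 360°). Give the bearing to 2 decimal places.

final bearing 199.34°

Angular distance δ = d/R = 5464.1 / 3440.065 = 1.588371 rad.
Start latitude φ₁ = 1.227281 rad; initial bearing θ = 4.509931 rad.
Applying the spherical law of cosines for sides, sin φ₂ = sin φ₁ cos δ + cos φ₁ sin δ cos θ = -0.084260, so φ₂ = -4.833°.
Then Δλ = atan2(-0.329869, 0.061763) = -1.385705 rad, from sin θ sin δ cos φ₁ over cos δ − sin φ₁ sin φ₂.
λ₂ = -62.051° + -79.395° = -141.446°.
The forward bearing on arrival equals the back-azimuth from the destination plus 180°.
Back-azimuth from P₂ (-4.83°, -141.45°) to P₁ (70.32°, -62.05°), with Δλ' = λ₁ − λ₂ = 79.40°: atan2( sin Δλ' cos φ₁ , cos φ₂ sin φ₁ − sin φ₂ cos φ₁ cos Δλ' ) = 19.34°.
Final bearing = (19.34° + 180°) mod 360° = 199.34°.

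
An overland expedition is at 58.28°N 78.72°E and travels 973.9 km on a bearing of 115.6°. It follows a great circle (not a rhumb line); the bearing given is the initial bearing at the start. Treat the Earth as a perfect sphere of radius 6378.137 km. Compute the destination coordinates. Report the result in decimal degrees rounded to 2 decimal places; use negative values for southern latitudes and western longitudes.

The arc subtends δ = 973.9/6378.137 = 0.152693 rad at the centre.
With φ₁ = 58.28° = 1.017178 rad and θ = 115.6° = 2.017601 rad:
sin φ₂ = sin φ₁ cos δ + cos φ₁ sin δ cos θ = (0.850628)(0.988365) + (0.525769)(0.152101)(-0.432086) = 0.806177
φ₂ = asin(0.806177) = 0.937662 rad = 53.72°.
Δλ = atan2( sin θ sin δ cos φ₁ , cos δ − sin φ₁ sin φ₂ ) = atan2(0.072119, 0.302609) = 0.233961 rad = 13.40°.
λ₂ = 78.72° + 13.40° = 92.12°.

latitude 53.72°, longitude 92.12°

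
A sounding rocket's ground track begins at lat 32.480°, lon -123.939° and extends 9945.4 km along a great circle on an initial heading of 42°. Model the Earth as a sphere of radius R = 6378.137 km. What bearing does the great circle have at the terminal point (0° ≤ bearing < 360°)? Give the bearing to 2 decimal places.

final bearing 133.18°

The arc subtends δ = 9945.4/6378.137 = 1.559295 rad at the centre.
With φ₁ = 32.480° = 0.566883 rad and θ = 42° = 0.733038 rad:
Applying the spherical law of cosines for sides, sin φ₂ = sin φ₁ cos δ + cos φ₁ sin δ cos θ = 0.633036, so φ₂ = 39.274°.
Δλ = atan2( sin θ sin δ cos φ₁ , cos δ − sin φ₁ sin φ₂ ) = atan2(0.564427, -0.328443) = 2.097804 rad = 120.195°.
λ₂ = -123.939° + 120.195° = -3.744°.
The forward bearing on arrival equals the back-azimuth from the destination plus 180°.
Back-azimuth from P₂ (39.27°, -3.74°) to P₁ (32.48°, -123.94°), with Δλ' = λ₁ − λ₂ = -120.20°: atan2( sin Δλ' cos φ₁ , cos φ₂ sin φ₁ − sin φ₂ cos φ₁ cos Δλ' ) = 313.18°.
Final bearing = (313.18° + 180°) mod 360° = 133.18°.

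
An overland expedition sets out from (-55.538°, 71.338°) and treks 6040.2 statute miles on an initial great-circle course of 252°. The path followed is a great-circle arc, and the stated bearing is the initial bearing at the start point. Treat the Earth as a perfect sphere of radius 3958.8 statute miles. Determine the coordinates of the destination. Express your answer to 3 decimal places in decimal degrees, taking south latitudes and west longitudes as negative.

Angular distance δ = d/R = 6040.2 / 3958.8 = 1.525765 rad.
Start latitude φ₁ = -0.969321 rad; initial bearing θ = 4.398230 rad.
sin φ₂ = sin φ₁ cos δ + cos φ₁ sin δ cos θ = (-0.824502)(0.045016) + (0.565860)(0.998986)(-0.309017) = -0.211798
φ₂ = asin(-0.211798) = -0.213415 rad = -12.228°.
Δλ = atan2( sin θ sin δ cos φ₁ , cos δ − sin φ₁ sin φ₂ ) = atan2(-0.537619, -0.129612) = -1.807368 rad = -103.555°.
λ₂ = 71.338° + -103.555° = -32.217°.

latitude -12.228°, longitude -32.217°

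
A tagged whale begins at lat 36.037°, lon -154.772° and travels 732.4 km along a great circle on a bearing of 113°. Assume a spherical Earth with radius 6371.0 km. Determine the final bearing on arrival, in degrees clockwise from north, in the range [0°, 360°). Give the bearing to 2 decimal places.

Central angle δ = d/R = 0.114958 rad.
With φ₁ = 36.037° = 0.628964 rad and θ = 113° = 1.972222 rad:
Destination latitude: φ₂ = arcsin( sin φ₁ cos δ + cos φ₁ sin δ cos θ ) = arcsin(0.548182) = 33.242°.
Then Δλ = atan2(0.085381, 0.670900) = 0.126584 rad, from sin θ sin δ cos φ₁ over cos δ − sin φ₁ sin φ₂.
λ₂ = -154.772° + 7.253° = -147.519°.
The forward bearing on arrival equals the back-azimuth from the destination plus 180°.
Back-azimuth from P₂ (33.24°, -147.52°) to P₁ (36.04°, -154.77°), with Δλ' = λ₁ − λ₂ = -7.25°: atan2( sin Δλ' cos φ₁ , cos φ₂ sin φ₁ − sin φ₂ cos φ₁ cos Δλ' ) = 297.13°.
Final bearing = (297.13° + 180°) mod 360° = 117.13°.

final bearing 117.13°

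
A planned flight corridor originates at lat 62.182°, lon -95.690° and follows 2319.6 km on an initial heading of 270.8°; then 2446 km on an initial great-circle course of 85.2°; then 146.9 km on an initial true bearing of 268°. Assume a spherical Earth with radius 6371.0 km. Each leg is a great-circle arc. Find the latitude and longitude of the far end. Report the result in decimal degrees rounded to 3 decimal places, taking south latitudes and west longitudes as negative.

Apply the spherical direct solution leg by leg, carrying full precision between legs.
Leg 1: from (62.182°, -95.690°), δ = 2319.6/6371 = 0.364087 rad, θ = 270.8° → φ = 55.974°, λ = -135.207°.
Leg 2: from (55.974°, -135.207°), δ = 2446/6371 = 0.383927 rad, θ = 85.2° → φ = 51.812°, λ = -98.070°.
Leg 3: from (51.812°, -98.070°), δ = 146.9/6371 = 0.023058 rad, θ = 268° → φ = 51.746°, λ = -100.203°.

latitude 51.746°, longitude -100.203°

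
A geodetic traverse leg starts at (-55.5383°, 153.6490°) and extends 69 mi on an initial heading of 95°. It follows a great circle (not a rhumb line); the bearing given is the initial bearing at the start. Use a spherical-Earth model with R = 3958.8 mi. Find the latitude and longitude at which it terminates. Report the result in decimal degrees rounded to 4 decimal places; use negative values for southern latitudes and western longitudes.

latitude -55.6127°, longitude 155.4106°

δ = 69/3958.8 = 0.017430 rad (0.9986°).
Converting: φ₁ = -0.969326 rad, θ = 1.658063 rad.
Destination latitude: φ₂ = arcsin( sin φ₁ cos δ + cos φ₁ sin δ cos θ ) = arcsin(-0.825239) = -55.6127°.
For the longitude increment, Δλ = atan2( sin θ sin δ cos φ₁, cos δ − sin φ₁ sin φ₂ ) = atan2(0.009825, 0.319435) = 1.7616°.
λ₂ = 153.6490° + 1.7616° = 155.4106°.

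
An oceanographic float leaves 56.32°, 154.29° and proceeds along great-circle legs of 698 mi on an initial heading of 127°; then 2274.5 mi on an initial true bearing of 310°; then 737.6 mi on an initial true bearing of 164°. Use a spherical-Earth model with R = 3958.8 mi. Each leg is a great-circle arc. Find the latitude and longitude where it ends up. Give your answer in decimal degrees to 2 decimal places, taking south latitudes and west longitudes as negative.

Apply the spherical direct solution leg by leg, carrying full precision between legs.
Leg 1: from (56.32°, 154.29°), δ = 698/3958.8 = 0.176316 rad, θ = 127° → φ = 49.53°, λ = 166.75°.
Leg 2: from (49.53°, 166.75°), δ = 2274.5/3958.8 = 0.574543 rad, θ = 310° → φ = 59.92°, λ = 110.60°.
Leg 3: from (59.92°, 110.60°), δ = 737.6/3958.8 = 0.186319 rad, θ = 164° → φ = 49.56°, λ = 115.11°.

latitude 49.56°, longitude 115.11°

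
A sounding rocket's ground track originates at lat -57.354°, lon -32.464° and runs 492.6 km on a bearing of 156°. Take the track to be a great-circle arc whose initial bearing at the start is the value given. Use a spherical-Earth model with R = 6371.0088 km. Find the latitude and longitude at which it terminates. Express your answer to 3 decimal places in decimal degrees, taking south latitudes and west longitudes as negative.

Angular distance δ = d/R = 492.6 / 6371.0088 = 0.077319 rad.
Start latitude φ₁ = -1.001016 rad; initial bearing θ = 2.722714 rad.
sin φ₂ = sin φ₁ cos δ + cos φ₁ sin δ cos θ = (-0.842020)(0.997012) + (0.539447)(0.077242)(-0.913545) = -0.877570
φ₂ = asin(-0.877570) = -1.070769 rad = -61.351°.
Δλ = atan2( sin θ sin δ cos φ₁ , cos δ − sin φ₁ sin φ₂ ) = atan2(0.016948, 0.258082) = 0.065575 rad = 3.757°.
λ₂ = λ₁ + Δλ = -28.707°.

latitude -61.351°, longitude -28.707°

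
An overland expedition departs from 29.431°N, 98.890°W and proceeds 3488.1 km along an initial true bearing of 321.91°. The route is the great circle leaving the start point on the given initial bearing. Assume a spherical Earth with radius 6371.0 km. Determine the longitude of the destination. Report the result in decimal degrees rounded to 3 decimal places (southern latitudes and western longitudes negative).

longitude -129.521°

The arc subtends δ = 3488.1/6371 = 0.547496 rad at the centre.
With φ₁ = 29.431° = 0.513668 rad and θ = 321.91° = 5.618389 rad:
sin φ₂ = sin φ₁ cos δ + cos φ₁ sin δ cos θ = (0.491375)(0.853830) + (0.870948)(0.520551)(0.787043) = 0.776375
φ₂ = asin(0.776375) = 0.888894 rad = 50.930°.
Δλ = atan2( sin θ sin δ cos φ₁ , cos δ − sin φ₁ sin φ₂ ) = atan2(-0.279685, 0.472339) = -0.534611 rad = -30.631°.
λ₂ = -98.890° + -30.631° = -129.521°.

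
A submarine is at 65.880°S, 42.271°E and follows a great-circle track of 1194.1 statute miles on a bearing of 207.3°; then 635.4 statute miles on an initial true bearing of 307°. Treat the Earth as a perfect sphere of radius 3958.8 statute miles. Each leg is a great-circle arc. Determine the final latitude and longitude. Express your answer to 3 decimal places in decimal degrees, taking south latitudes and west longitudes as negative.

latitude -71.323°, longitude -23.610°

Apply the spherical direct solution leg by leg, carrying full precision between legs.
Leg 1: from (-65.880°, 42.271°), δ = 1194.1/3958.8 = 0.301632 rad, θ = 207.3° → φ = -78.340°, λ = -0.121°.
Leg 2: from (-78.340°, -0.121°), δ = 635.4/3958.8 = 0.160503 rad, θ = 307° → φ = -71.323°, λ = -23.610°.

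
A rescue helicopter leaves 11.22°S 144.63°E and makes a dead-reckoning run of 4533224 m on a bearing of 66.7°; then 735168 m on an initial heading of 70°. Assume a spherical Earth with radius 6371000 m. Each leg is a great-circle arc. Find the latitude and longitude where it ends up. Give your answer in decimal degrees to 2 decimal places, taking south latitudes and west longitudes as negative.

Apply the spherical direct solution leg by leg, carrying full precision between legs.
Leg 1: from (-11.22°, 144.63°), δ = 4533224/6371000 = 0.711540 rad, θ = 66.7° → φ = 6.08°, λ = -178.27°.
Leg 2: from (6.08°, -178.27°), δ = 735168/6371000 = 0.115393 rad, θ = 70° → φ = 8.31°, λ = -172.00°.

latitude 8.31°, longitude -172.00°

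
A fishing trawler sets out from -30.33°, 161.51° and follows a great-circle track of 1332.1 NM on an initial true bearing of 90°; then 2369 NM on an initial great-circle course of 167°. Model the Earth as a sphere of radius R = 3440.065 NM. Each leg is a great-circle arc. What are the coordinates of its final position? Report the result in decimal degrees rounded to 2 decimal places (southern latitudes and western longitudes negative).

latitude -65.28°, longitude -153.21°

Apply the spherical direct solution leg by leg, carrying full precision between legs.
Leg 1: from (-30.33°, 161.51°), δ = 1332.1/3440.065 = 0.387231 rad, θ = 90° → φ = -27.88°, λ = -173.20°.
Leg 2: from (-27.88°, -173.20°), δ = 2369/3440.065 = 0.688650 rad, θ = 167° → φ = -65.28°, λ = -153.21°.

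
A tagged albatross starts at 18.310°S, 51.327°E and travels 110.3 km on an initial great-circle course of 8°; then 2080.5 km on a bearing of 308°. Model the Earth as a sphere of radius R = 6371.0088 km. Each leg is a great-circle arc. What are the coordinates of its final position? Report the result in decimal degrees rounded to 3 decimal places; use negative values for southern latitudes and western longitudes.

Apply the spherical direct solution leg by leg, carrying full precision between legs.
Leg 1: from (-18.310°, 51.327°), δ = 110.3/6371.0088 = 0.017313 rad, θ = 8° → φ = -17.328°, λ = 51.472°.
Leg 2: from (-17.328°, 51.472°), δ = 2080.5/6371.0088 = 0.326557 rad, θ = 308° → φ = -5.369°, λ = 36.763°.

latitude -5.369°, longitude 36.763°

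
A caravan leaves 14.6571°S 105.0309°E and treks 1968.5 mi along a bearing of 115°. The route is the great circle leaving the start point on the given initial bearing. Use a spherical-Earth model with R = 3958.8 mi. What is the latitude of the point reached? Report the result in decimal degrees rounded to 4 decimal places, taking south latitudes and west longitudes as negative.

latitude -24.6720°

δ = 1968.5/3958.8 = 0.497247 rad (28.4901°).
Converting: φ₁ = -0.255815 rad, θ = 2.007129 rad.
Destination latitude: φ₂ = arcsin( sin φ₁ cos δ + cos φ₁ sin δ cos θ ) = arcsin(-0.417423) = -24.6720°.
For the longitude increment, Δλ = atan2( sin θ sin δ cos φ₁, cos δ − sin φ₁ sin φ₂ ) = atan2(0.418247, 0.773277) = 28.4079°.
λ₂ = 105.0309° + 28.4079° = 133.4388°.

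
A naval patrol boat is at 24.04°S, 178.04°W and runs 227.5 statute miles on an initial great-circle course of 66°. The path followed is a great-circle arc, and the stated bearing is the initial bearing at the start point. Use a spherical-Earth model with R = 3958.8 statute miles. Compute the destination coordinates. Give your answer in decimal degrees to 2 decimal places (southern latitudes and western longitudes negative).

δ = 227.5/3958.8 = 0.057467 rad (3.2926°).
Converting: φ₁ = -0.419577 rad, θ = 1.151917 rad.
Applying the spherical law of cosines for sides, sin φ₂ = sin φ₁ cos δ + cos φ₁ sin δ cos θ = -0.385367, so φ₂ = -22.67°.
For the longitude increment, Δλ = atan2( sin θ sin δ cos φ₁, cos δ − sin φ₁ sin φ₂ ) = atan2(0.047919, 0.841361) = 3.26°.
Hence λ₂ = -178.04° + 3.26° = -174.78°.

latitude -22.67°, longitude -174.78°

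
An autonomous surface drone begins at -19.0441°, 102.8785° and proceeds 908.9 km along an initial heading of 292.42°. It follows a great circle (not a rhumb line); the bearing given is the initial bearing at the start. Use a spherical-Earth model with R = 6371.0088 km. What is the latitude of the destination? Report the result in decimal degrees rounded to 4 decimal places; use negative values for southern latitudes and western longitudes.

latitude -15.7668°

δ = 908.9/6371.0088 = 0.142662 rad (8.1739°).
With φ₁ = -19.0441° = -0.332382 rad and θ = 292.42° = 5.103692 rad:
Applying the spherical law of cosines for sides, sin φ₂ = sin φ₁ cos δ + cos φ₁ sin δ cos θ = -0.271723, so φ₂ = -15.7668°.
Then Δλ = atan2(-0.124238, 0.901179) = -0.136998 rad, from sin θ sin δ cos φ₁ over cos δ − sin φ₁ sin φ₂.
λ₂ = λ₁ + Δλ = 95.0291°.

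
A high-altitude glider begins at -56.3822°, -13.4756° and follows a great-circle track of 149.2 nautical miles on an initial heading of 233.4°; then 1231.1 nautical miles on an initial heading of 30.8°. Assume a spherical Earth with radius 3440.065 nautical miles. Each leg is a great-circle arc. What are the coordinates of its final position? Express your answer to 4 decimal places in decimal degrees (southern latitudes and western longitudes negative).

Apply the spherical direct solution leg by leg, carrying full precision between legs.
Leg 1: from (-56.3822°, -13.4756°), δ = 149.2/3440.065 = 0.043371 rad, θ = 233.4° → φ = -57.8092°, λ = -17.2219°.
Leg 2: from (-57.8092°, -17.2219°), δ = 1231.1/3440.065 = 0.357871 rad, θ = 30.8° → φ = -39.2254°, λ = -3.8346°.

latitude -39.2254°, longitude -3.8346°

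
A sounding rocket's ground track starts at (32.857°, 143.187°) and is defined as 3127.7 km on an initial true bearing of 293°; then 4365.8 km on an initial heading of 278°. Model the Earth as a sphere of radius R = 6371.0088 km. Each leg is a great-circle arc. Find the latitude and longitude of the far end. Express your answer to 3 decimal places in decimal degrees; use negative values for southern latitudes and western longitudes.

Apply the spherical direct solution leg by leg, carrying full precision between legs.
Leg 1: from (32.857°, 143.187°), δ = 3127.7/6371.0088 = 0.490927 rad, θ = 293° → φ = 39.287°, λ = 109.083°.
Leg 2: from (39.287°, 109.083°), δ = 4365.8/6371.0088 = 0.685260 rad, θ = 278° → φ = 33.948°, λ = 60.015°.

latitude 33.948°, longitude 60.015°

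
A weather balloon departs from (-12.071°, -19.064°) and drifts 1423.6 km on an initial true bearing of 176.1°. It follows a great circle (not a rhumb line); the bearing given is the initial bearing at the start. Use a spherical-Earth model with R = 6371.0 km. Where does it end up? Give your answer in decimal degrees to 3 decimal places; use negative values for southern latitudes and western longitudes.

latitude -24.842°, longitude -18.112°

Angular distance δ = d/R = 1423.6 / 6371 = 0.223450 rad.
Start latitude φ₁ = -0.210679 rad; initial bearing θ = 3.073525 rad.
Destination latitude: φ₂ = arcsin( sin φ₁ cos δ + cos φ₁ sin δ cos θ ) = arcsin(-0.420118) = -24.842°.
For the longitude increment, Δλ = atan2( sin θ sin δ cos φ₁, cos δ − sin φ₁ sin φ₂ ) = atan2(0.014739, 0.887282) = 0.952°.
λ₂ = -19.064° + 0.952° = -18.112°.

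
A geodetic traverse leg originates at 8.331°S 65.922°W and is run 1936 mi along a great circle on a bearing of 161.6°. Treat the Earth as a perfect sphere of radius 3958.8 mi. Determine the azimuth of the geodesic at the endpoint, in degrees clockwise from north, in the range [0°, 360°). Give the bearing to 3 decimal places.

final bearing 157.680°

Angular distance δ = d/R = 1936 / 3958.8 = 0.489037 rad.
Start latitude φ₁ = -0.145403 rad; initial bearing θ = 2.820452 rad.
sin φ₂ = sin φ₁ cos δ + cos φ₁ sin δ cos θ = (-0.144892)(0.882786) + (0.989448)(0.469776)(-0.948876) = -0.568964
φ₂ = asin(-0.568964) = -0.605245 rad = -34.678°.
Δλ = atan2( sin θ sin δ cos φ₁ , cos δ − sin φ₁ sin φ₂ ) = atan2(0.146720, 0.800348) = 0.181307 rad = 10.388°.
λ₂ = λ₁ + Δλ = -55.534°.
The forward bearing on arrival equals the back-azimuth from the destination plus 180°.
Back-azimuth from P₂ (-34.678°, -55.534°) to P₁ (-8.331°, -65.922°), with Δλ' = λ₁ − λ₂ = -10.388°: atan2( sin Δλ' cos φ₁ , cos φ₂ sin φ₁ − sin φ₂ cos φ₁ cos Δλ' ) = 337.680°.
Final bearing = (337.680° + 180°) mod 360° = 157.680°.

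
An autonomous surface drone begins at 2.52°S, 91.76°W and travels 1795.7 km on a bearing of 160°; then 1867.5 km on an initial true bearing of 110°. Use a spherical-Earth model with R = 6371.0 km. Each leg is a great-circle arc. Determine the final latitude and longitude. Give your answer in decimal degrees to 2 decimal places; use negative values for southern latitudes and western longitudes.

latitude -22.62°, longitude -68.92°

Apply the spherical direct solution leg by leg, carrying full precision between legs.
Leg 1: from (-2.52°, -91.76°), δ = 1795.7/6371 = 0.281855 rad, θ = 160° → φ = -17.66°, λ = -86.03°.
Leg 2: from (-17.66°, -86.03°), δ = 1867.5/6371 = 0.293125 rad, θ = 110° → φ = -22.62°, λ = -68.92°.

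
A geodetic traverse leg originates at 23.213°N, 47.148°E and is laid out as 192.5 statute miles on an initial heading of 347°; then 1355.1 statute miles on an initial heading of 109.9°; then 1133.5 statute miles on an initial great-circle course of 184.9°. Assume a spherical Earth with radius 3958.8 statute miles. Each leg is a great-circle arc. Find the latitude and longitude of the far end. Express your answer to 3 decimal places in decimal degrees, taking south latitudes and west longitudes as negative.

latitude 1.656°, longitude 64.450°

Apply the spherical direct solution leg by leg, carrying full precision between legs.
Leg 1: from (23.213°, 47.148°), δ = 192.5/3958.8 = 0.048626 rad, θ = 347° → φ = 25.926°, λ = 46.451°.
Leg 2: from (25.926°, 46.451°), δ = 1355.1/3958.8 = 0.342301 rad, θ = 109.9° → φ = 18.005°, λ = 65.833°.
Leg 3: from (18.005°, 65.833°), δ = 1133.5/3958.8 = 0.286324 rad, θ = 184.9° → φ = 1.656°, λ = 64.450°.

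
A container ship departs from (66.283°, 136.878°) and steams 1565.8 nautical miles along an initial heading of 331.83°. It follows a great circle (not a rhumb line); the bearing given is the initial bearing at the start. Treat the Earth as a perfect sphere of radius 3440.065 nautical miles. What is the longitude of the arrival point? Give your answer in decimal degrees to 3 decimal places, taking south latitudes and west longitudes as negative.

longitude 48.661°

Angular distance δ = d/R = 1565.8 / 3440.065 = 0.455166 rad.
With φ₁ = 66.283° = 1.156857 rad and θ = 331.83° = 5.791526 rad:
Destination latitude: φ₂ = arcsin( sin φ₁ cos δ + cos φ₁ sin δ cos θ ) = arcsin(0.978206) = 78.016°.
For the longitude increment, Δλ = atan2( sin θ sin δ cos φ₁, cos δ − sin φ₁ sin φ₂ ) = atan2(-0.083475, 0.002598) = -88.217°.
Hence λ₂ = 136.878° + -88.217° = 48.661°.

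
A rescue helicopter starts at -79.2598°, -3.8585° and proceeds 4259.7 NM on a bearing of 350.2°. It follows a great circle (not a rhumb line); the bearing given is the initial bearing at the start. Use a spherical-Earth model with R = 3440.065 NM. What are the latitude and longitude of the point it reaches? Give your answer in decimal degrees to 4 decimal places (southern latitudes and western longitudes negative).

latitude -8.4615°, longitude -13.2196°

Central angle δ = d/R = 1.238261 rad.
Start latitude φ₁ = -1.383344 rad; initial bearing θ = 6.112143 rad.
Applying the spherical law of cosines for sides, sin φ₂ = sin φ₁ cos δ + cos φ₁ sin δ cos θ = -0.147145, so φ₂ = -8.4615°.
Then Δλ = atan2(-0.029982, 0.181873) = -0.163381 rad, from sin θ sin δ cos φ₁ over cos δ − sin φ₁ sin φ₂.
Hence λ₂ = -3.8585° + -9.3611° = -13.2196°.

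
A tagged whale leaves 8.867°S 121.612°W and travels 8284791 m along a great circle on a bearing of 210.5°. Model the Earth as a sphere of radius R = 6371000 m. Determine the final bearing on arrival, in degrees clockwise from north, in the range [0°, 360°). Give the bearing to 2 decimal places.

Angular distance δ = d/R = 8284791 / 6371000 = 1.300391 rad.
With φ₁ = -8.867° = -0.154758 rad and θ = 210.5° = 3.673918 rad:
Applying the spherical law of cosines for sides, sin φ₂ = sin φ₁ cos δ + cos φ₁ sin δ cos θ = -0.861571, so φ₂ = -59.493°.
For the longitude increment, Δλ = atan2( sin θ sin δ cos φ₁, cos δ − sin φ₁ sin φ₂ ) = atan2(-0.483251, 0.134318) = -74.467°.
λ₂ = -121.612° + -74.467° = -196.079°, normalized to (−180°, 180°] → 163.921°.
The forward bearing on arrival equals the back-azimuth from the destination plus 180°.
Back-azimuth from P₂ (-59.49°, 163.92°) to P₁ (-8.87°, -121.61°), with Δλ' = λ₁ − λ₂ = -285.53°: atan2( sin Δλ' cos φ₁ , cos φ₂ sin φ₁ − sin φ₂ cos φ₁ cos Δλ' ) = 81.06°.
Final bearing = (81.06° + 180°) mod 360° = 261.06°.

final bearing 261.06°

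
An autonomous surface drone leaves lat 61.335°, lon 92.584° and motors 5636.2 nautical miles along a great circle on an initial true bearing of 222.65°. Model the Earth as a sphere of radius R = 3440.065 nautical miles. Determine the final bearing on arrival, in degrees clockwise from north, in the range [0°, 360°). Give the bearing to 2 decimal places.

final bearing 200.89°

Central angle δ = d/R = 1.638399 rad.
Converting: φ₁ = 1.070498 rad, θ = 3.885976 rad.
sin φ₂ = sin φ₁ cos δ + cos φ₁ sin δ cos θ = (0.877439)(-0.067551) + (0.479688)(0.997716)(-0.735506) = -0.411280
φ₂ = asin(-0.411280) = -0.423857 rad = -24.285°.
Then Δλ = atan2(-0.324255, 0.293321) = -0.835444 rad, from sin θ sin δ cos φ₁ over cos δ − sin φ₁ sin φ₂.
λ₂ = 92.584° + -47.867° = 44.717°.
The forward bearing on arrival equals the back-azimuth from the destination plus 180°.
Back-azimuth from P₂ (-24.29°, 44.72°) to P₁ (61.34°, 92.58°), with Δλ' = λ₁ − λ₂ = 47.87°: atan2( sin Δλ' cos φ₁ , cos φ₂ sin φ₁ − sin φ₂ cos φ₁ cos Δλ' ) = 20.89°.
Final bearing = (20.89° + 180°) mod 360° = 200.89°.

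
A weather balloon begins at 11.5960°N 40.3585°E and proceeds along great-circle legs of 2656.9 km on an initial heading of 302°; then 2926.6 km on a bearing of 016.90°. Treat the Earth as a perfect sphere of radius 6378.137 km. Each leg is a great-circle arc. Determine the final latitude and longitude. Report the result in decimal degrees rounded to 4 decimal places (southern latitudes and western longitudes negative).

latitude 47.9580°, longitude 29.5236°

Apply the spherical direct solution leg by leg, carrying full precision between legs.
Leg 1: from (11.5960°, 40.3585°), δ = 2656.9/6378.137 = 0.416564 rad, θ = 302° → φ = 23.1949°, λ = 18.4385°.
Leg 2: from (23.1949°, 18.4385°), δ = 2926.6/6378.137 = 0.458849 rad, θ = 16.9° → φ = 47.9580°, λ = 29.5236°.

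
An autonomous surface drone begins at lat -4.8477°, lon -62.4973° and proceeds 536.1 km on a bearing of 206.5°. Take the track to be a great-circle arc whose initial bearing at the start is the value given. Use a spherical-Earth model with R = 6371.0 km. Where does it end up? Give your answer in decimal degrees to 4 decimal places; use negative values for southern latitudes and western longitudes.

The arc subtends δ = 536.1/6371 = 0.084147 rad at the centre.
With φ₁ = -4.8477° = -0.084608 rad and θ = 206.5° = 3.604105 rad:
Applying the spherical law of cosines for sides, sin φ₂ = sin φ₁ cos δ + cos φ₁ sin δ cos θ = -0.159156, so φ₂ = -9.1579°.
Then Δλ = atan2(-0.037368, 0.983012) = -0.037995 rad, from sin θ sin δ cos φ₁ over cos δ − sin φ₁ sin φ₂.
Hence λ₂ = -62.4973° + -2.1770° = -64.6743°.

latitude -9.1579°, longitude -64.6743°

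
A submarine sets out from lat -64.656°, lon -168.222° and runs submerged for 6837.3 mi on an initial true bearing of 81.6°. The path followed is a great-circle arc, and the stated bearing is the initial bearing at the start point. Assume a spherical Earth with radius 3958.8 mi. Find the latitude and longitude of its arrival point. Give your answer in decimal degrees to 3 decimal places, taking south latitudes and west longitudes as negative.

δ = 6837.3/3958.8 = 1.727114 rad (98.9564°).
Converting: φ₁ = -1.128460 rad, θ = 1.424189 rad.
sin φ₂ = sin φ₁ cos δ + cos φ₁ sin δ cos θ = (-0.903754)(-0.155682) + (0.428052)(0.987807)(0.146083) = 0.202467
φ₂ = asin(0.202467) = 0.203876 rad = 11.681°.
Δλ = atan2( sin θ sin δ cos φ₁ , cos δ − sin φ₁ sin φ₂ ) = atan2(0.418297, 0.027298) = 1.505628 rad = 86.266°.
λ₂ = λ₁ + Δλ = -81.956°.

latitude 11.681°, longitude -81.956°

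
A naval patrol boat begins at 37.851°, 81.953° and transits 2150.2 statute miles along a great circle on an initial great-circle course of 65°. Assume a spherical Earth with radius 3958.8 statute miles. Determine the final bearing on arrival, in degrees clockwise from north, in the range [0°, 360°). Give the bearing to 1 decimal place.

final bearing 92.5°

Central angle δ = d/R = 0.543144 rad.
Start latitude φ₁ = 0.660625 rad; initial bearing θ = 1.134464 rad.
Applying the spherical law of cosines for sides, sin φ₂ = sin φ₁ cos δ + cos φ₁ sin δ cos θ = 0.697772, so φ₂ = 44.249°.
Then Δλ = atan2(0.369859, 0.427928) = 0.712739 rad, from sin θ sin δ cos φ₁ over cos δ − sin φ₁ sin φ₂.
Hence λ₂ = 81.953° + 40.837° = 122.790°.
The forward bearing on arrival equals the back-azimuth from the destination plus 180°.
Back-azimuth from P₂ (44.2°, 122.8°) to P₁ (37.9°, 82.0°), with Δλ' = λ₁ − λ₂ = -40.8°: atan2( sin Δλ' cos φ₁ , cos φ₂ sin φ₁ − sin φ₂ cos φ₁ cos Δλ' ) = 272.5°.
Final bearing = (272.5° + 180°) mod 360° = 92.5°.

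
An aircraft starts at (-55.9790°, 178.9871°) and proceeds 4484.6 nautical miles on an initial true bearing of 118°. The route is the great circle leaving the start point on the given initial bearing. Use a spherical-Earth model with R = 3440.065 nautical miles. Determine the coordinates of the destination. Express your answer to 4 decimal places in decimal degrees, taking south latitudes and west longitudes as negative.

latitude -28.1742°, longitude -76.0496°

Angular distance δ = d/R = 4484.6 / 3440.065 = 1.303638 rad.
Start latitude φ₁ = -0.977018 rad; initial bearing θ = 2.059489 rad.
sin φ₂ = sin φ₁ cos δ + cos φ₁ sin δ cos θ = (-0.828833)(0.263991) + (0.559497)(0.964525)(-0.469472) = -0.472154
φ₂ = asin(-0.472154) = -0.491733 rad = -28.1742°.
For the longitude increment, Δλ = atan2( sin θ sin δ cos φ₁, cos δ − sin φ₁ sin φ₂ ) = atan2(0.476481, -0.127345) = 104.9633°.
λ₂ = 178.9871° + 104.9633° = 283.9504°, normalized to (−180°, 180°] → -76.0496°.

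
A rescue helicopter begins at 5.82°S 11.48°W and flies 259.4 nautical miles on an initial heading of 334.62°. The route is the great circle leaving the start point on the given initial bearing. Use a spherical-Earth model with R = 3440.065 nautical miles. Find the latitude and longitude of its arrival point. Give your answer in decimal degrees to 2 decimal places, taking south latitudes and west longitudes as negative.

Central angle δ = d/R = 0.075406 rad.
Start latitude φ₁ = -0.101578 rad; initial bearing θ = 5.840221 rad.
Destination latitude: φ₂ = arcsin( sin φ₁ cos δ + cos φ₁ sin δ cos θ ) = arcsin(-0.033403) = -1.91°.
Δλ = atan2( sin θ sin δ cos φ₁ , cos δ − sin φ₁ sin φ₂ ) = atan2(-0.032123, 0.993771) = -0.032313 rad = -1.85°.
λ₂ = -11.48° + -1.85° = -13.33°.

latitude -1.91°, longitude -13.33°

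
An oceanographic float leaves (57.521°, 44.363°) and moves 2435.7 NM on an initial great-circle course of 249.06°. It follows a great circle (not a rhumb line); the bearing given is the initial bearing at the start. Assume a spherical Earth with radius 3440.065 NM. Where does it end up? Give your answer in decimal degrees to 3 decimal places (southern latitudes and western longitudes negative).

Angular distance δ = d/R = 2435.7 / 3440.065 = 0.708039 rad.
Start latitude φ₁ = 1.003931 rad; initial bearing θ = 4.346917 rad.
sin φ₂ = sin φ₁ cos δ + cos φ₁ sin δ cos θ = (0.843588)(0.759639) + (0.536990)(0.650345)(-0.357390) = 0.516011
φ₂ = asin(0.516011) = 0.542188 rad = 31.065°.
For the longitude increment, Δλ = atan2( sin θ sin δ cos φ₁, cos δ − sin φ₁ sin φ₂ ) = atan2(-0.326164, 0.324338) = -45.161°.
Hence λ₂ = 44.363° + -45.161° = -0.798°.

latitude 31.065°, longitude -0.798°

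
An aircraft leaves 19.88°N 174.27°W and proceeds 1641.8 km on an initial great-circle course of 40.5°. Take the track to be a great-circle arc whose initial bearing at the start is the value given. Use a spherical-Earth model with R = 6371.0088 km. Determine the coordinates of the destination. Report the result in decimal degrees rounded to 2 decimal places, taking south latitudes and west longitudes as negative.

latitude 30.73°, longitude -163.17°

δ = 1641.8/6371.0088 = 0.257699 rad (14.7650°).
With φ₁ = 19.88° = 0.346971 rad and θ = 40.5° = 0.706858 rad:
Applying the spherical law of cosines for sides, sin φ₂ = sin φ₁ cos δ + cos φ₁ sin δ cos θ = 0.511068, so φ₂ = 30.73°.
For the longitude increment, Δλ = atan2( sin θ sin δ cos φ₁, cos δ − sin φ₁ sin φ₂ ) = atan2(0.155652, 0.793190) = 11.10°.
λ₂ = -174.27° + 11.10° = -163.17°.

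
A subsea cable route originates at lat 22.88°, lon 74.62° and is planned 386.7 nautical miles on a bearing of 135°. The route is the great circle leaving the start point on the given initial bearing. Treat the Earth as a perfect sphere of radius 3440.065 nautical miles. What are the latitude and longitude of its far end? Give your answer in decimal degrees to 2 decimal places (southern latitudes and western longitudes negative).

latitude 18.26°, longitude 79.41°

δ = 386.7/3440.065 = 0.112411 rad (6.4407°).
Start latitude φ₁ = 0.399331 rad; initial bearing θ = 2.356194 rad.
Destination latitude: φ₂ = arcsin( sin φ₁ cos δ + cos φ₁ sin δ cos θ ) = arcsin(0.313270) = 18.26°.
For the longitude increment, Δλ = atan2( sin θ sin δ cos φ₁, cos δ − sin φ₁ sin φ₂ ) = atan2(0.073078, 0.871888) = 4.79°.
Hence λ₂ = 74.62° + 4.79° = 79.41°.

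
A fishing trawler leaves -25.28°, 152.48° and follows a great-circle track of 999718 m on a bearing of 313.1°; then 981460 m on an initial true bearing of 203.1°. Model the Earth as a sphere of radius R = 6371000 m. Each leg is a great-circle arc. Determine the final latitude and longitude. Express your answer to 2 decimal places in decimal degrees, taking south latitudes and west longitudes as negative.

latitude -27.06°, longitude 141.67°

Apply the spherical direct solution leg by leg, carrying full precision between legs.
Leg 1: from (-25.28°, 152.48°), δ = 999718/6371000 = 0.156917 rad, θ = 313.1° → φ = -18.98°, λ = 145.55°.
Leg 2: from (-18.98°, 145.55°), δ = 981460/6371000 = 0.154051 rad, θ = 203.1° → φ = -27.06°, λ = 141.67°.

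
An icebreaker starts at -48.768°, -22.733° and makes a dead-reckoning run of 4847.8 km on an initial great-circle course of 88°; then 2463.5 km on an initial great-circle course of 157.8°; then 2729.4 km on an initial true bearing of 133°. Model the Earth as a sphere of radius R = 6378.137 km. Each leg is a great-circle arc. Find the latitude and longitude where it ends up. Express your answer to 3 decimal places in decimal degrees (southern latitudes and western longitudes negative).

Apply the spherical direct solution leg by leg, carrying full precision between legs.
Leg 1: from (-48.768°, -22.733°), δ = 4847.8/6378.137 = 0.760065 rad, θ = 88° → φ = -31.953°, λ = 31.511°.
Leg 2: from (-31.953°, 31.511°), δ = 2463.5/6378.137 = 0.386241 rad, θ = 157.8° → φ = -51.830°, λ = 44.826°.
Leg 3: from (-51.830°, 44.826°), δ = 2729.4/6378.137 = 0.427931 rad, θ = 133° → φ = -62.897°, λ = 86.600°.

latitude -62.897°, longitude 86.600°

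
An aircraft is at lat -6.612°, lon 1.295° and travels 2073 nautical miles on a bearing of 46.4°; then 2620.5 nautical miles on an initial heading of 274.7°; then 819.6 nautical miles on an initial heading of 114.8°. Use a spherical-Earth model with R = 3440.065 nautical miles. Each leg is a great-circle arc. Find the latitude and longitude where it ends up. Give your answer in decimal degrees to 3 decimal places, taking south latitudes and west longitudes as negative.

Apply the spherical direct solution leg by leg, carrying full precision between legs.
Leg 1: from (-6.612°, 1.295°), δ = 2073/3440.065 = 0.602605 rad, θ = 46.4° → φ = 17.062°, λ = 26.721°.
Leg 2: from (17.062°, 26.721°), δ = 2620.5/3440.065 = 0.761759 rad, θ = 274.7° → φ = 15.449°, λ = -18.812°.
Leg 3: from (15.449°, -18.812°), δ = 819.6/3440.065 = 0.238251 rad, θ = 114.8° → φ = 9.407°, λ = -6.270°.

latitude 9.407°, longitude -6.270°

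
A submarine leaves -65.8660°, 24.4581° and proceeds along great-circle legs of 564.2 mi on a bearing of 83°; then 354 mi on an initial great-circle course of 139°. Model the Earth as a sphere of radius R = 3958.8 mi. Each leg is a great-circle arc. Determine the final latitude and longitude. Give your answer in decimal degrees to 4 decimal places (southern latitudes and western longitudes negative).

latitude -67.3052°, longitude 51.7256°

Apply the spherical direct solution leg by leg, carrying full precision between legs.
Leg 1: from (-65.8660°, 24.4581°), δ = 564.2/3958.8 = 0.142518 rad, θ = 83° → φ = -63.6710°, λ = 42.9914°.
Leg 2: from (-63.6710°, 42.9914°), δ = 354/3958.8 = 0.089421 rad, θ = 139° → φ = -67.3052°, λ = 51.7256°.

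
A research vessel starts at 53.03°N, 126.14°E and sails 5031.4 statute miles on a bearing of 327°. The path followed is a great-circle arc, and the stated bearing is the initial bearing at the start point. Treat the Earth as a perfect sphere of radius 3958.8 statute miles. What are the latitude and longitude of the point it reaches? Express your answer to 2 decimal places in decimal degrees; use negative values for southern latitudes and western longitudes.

latitude 45.88°, longitude -5.49°

Angular distance δ = d/R = 5031.4 / 3958.8 = 1.270941 rad.
Converting: φ₁ = 0.925548 rad, θ = 5.707227 rad.
sin φ₂ = sin φ₁ cos δ + cos φ₁ sin δ cos θ = (0.798951)(0.295382) + (0.601397)(0.955379)(0.838671) = 0.717864
φ₂ = asin(0.717864) = 0.800729 rad = 45.88°.
Δλ = atan2( sin θ sin δ cos φ₁ , cos δ − sin φ₁ sin φ₂ ) = atan2(-0.312929, -0.278156) = -2.297433 rad = -131.63°.
λ₂ = λ₁ + Δλ = -5.49°.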